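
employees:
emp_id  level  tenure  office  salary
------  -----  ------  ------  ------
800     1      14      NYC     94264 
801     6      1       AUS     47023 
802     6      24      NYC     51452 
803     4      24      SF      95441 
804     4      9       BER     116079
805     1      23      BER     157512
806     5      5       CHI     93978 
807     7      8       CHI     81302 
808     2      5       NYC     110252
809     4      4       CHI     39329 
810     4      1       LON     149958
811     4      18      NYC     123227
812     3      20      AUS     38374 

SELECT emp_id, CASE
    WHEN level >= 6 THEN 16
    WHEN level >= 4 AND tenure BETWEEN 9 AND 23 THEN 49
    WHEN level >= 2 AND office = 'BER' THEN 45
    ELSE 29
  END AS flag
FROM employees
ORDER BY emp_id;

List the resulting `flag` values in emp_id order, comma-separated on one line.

29, 16, 16, 29, 49, 29, 29, 16, 29, 29, 29, 49, 29

emp_id=800: ELSE → 29
emp_id=801: level >= 6 → 16
emp_id=802: level >= 6 → 16
emp_id=803: ELSE → 29
emp_id=804: level >= 4 AND tenure BETWEEN 9 AND 23 → 49
emp_id=805: ELSE → 29
emp_id=806: ELSE → 29
emp_id=807: level >= 6 → 16
emp_id=808: ELSE → 29
emp_id=809: ELSE → 29
emp_id=810: ELSE → 29
emp_id=811: level >= 4 AND tenure BETWEEN 9 AND 23 → 49
emp_id=812: ELSE → 29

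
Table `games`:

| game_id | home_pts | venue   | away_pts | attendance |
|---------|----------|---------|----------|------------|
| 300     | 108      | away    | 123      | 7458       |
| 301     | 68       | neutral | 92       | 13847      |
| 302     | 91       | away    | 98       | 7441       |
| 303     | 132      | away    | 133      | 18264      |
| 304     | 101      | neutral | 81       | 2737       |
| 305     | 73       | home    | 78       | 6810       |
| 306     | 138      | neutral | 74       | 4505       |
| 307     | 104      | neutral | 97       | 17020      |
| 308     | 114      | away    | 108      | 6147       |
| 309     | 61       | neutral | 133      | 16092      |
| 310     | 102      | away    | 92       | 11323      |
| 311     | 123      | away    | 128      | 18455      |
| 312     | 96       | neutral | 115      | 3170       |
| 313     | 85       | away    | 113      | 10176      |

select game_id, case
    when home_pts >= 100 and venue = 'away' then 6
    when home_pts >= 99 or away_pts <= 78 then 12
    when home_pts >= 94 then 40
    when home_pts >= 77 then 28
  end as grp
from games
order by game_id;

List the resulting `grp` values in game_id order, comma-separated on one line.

game_id=300: home_pts >= 100 and venue = 'away' → 6
game_id=301: (no match → NULL) → NULL
game_id=302: home_pts >= 77 → 28
game_id=303: home_pts >= 100 and venue = 'away' → 6
game_id=304: home_pts >= 99 or away_pts <= 78 → 12
game_id=305: home_pts >= 99 or away_pts <= 78 → 12
game_id=306: home_pts >= 99 or away_pts <= 78 → 12
game_id=307: home_pts >= 99 or away_pts <= 78 → 12
game_id=308: home_pts >= 100 and venue = 'away' → 6
game_id=309: (no match → NULL) → NULL
game_id=310: home_pts >= 100 and venue = 'away' → 6
game_id=311: home_pts >= 100 and venue = 'away' → 6
game_id=312: home_pts >= 94 → 40
game_id=313: home_pts >= 77 → 28

6, NULL, 28, 6, 12, 12, 12, 12, 6, NULL, 6, 6, 40, 28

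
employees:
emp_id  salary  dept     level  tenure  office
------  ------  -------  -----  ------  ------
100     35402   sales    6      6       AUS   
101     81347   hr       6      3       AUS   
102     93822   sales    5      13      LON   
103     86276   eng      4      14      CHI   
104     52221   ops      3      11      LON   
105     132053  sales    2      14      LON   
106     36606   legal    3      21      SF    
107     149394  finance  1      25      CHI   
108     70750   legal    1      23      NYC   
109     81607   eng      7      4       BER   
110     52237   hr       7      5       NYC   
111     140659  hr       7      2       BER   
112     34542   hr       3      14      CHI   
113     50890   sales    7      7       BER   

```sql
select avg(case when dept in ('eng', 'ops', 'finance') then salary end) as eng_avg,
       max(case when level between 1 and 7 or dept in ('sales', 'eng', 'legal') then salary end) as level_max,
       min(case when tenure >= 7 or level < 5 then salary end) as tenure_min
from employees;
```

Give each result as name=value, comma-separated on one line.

[eng_avg: dept in ('eng', 'ops', 'finance')]
emp_id=100: ✗
emp_id=101: ✗
emp_id=102: ✗
emp_id=103: ✓ → 86276
emp_id=104: ✓ → 52221
emp_id=105: ✗
emp_id=106: ✗
emp_id=107: ✓ → 149394
emp_id=108: ✗
emp_id=109: ✓ → 81607
emp_id=110: ✗
emp_id=111: ✗
emp_id=112: ✗
emp_id=113: ✗
eng_avg = (86276 + 52221 + 149394 + 81607) / 4 = 92374.5
—
[level_max: level between 1 and 7 or dept in ('sales', 'eng', 'legal')]
emp_id=100: ✓ → 35402
emp_id=101: ✓ → 81347
emp_id=102: ✓ → 93822
emp_id=103: ✓ → 86276
emp_id=104: ✓ → 52221
emp_id=105: ✓ → 132053
emp_id=106: ✓ → 36606
emp_id=107: ✓ → 149394
emp_id=108: ✓ → 70750
emp_id=109: ✓ → 81607
emp_id=110: ✓ → 52237
emp_id=111: ✓ → 140659
emp_id=112: ✓ → 34542
emp_id=113: ✓ → 50890
level_max = MAX(35402, 81347, 93822, 86276, 52221, 132053, 36606, 149394, 70750, 81607, 52237, 140659, 34542, 50890) = 149394
—
[tenure_min: tenure >= 7 or level < 5]
emp_id=100: ✗
emp_id=101: ✗
emp_id=102: ✓ → 93822
emp_id=103: ✓ → 86276
emp_id=104: ✓ → 52221
emp_id=105: ✓ → 132053
emp_id=106: ✓ → 36606
emp_id=107: ✓ → 149394
emp_id=108: ✓ → 70750
emp_id=109: ✗
emp_id=110: ✗
emp_id=111: ✗
emp_id=112: ✓ → 34542
emp_id=113: ✓ → 50890
tenure_min = MIN(93822, 86276, 52221, 132053, 36606, 149394, 70750, 34542, 50890) = 34542

eng_avg=92374.5, level_max=149394, tenure_min=34542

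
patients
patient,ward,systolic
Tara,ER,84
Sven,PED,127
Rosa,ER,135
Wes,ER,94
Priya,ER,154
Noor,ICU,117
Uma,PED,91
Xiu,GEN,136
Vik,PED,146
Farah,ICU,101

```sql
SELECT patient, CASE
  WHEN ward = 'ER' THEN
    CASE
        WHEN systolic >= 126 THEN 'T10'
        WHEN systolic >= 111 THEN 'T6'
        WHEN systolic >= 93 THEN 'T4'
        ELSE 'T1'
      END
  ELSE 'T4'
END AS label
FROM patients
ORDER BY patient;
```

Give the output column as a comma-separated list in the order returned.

T4, T4, T10, T10, T4, T1, T4, T4, T4, T4

patient=Farah: ward='ICU' → outer ELSE → T4
patient=Noor: ward='ICU' → outer ELSE → T4
patient=Priya: ward='ER' → inner[systolic >= 126] → T10
patient=Rosa: ward='ER' → inner[systolic >= 126] → T10
patient=Sven: ward='PED' → outer ELSE → T4
patient=Tara: ward='ER' → inner[ELSE] → T1
patient=Uma: ward='PED' → outer ELSE → T4
patient=Vik: ward='PED' → outer ELSE → T4
patient=Wes: ward='ER' → inner[systolic >= 93] → T4
patient=Xiu: ward='GEN' → outer ELSE → T4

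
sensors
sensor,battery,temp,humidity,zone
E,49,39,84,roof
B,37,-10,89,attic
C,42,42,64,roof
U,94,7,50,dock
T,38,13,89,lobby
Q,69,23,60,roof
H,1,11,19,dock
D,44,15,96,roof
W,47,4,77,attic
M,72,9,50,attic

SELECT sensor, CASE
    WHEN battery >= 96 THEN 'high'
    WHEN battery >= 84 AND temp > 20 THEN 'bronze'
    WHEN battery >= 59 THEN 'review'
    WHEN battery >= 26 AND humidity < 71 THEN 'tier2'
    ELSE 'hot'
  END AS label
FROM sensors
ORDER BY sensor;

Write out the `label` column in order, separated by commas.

sensor=B: ELSE → hot
sensor=C: battery >= 26 AND humidity < 71 → tier2
sensor=D: ELSE → hot
sensor=E: ELSE → hot
sensor=H: ELSE → hot
sensor=M: battery >= 59 → review
sensor=Q: battery >= 59 → review
sensor=T: ELSE → hot
sensor=U: battery >= 59 → review
sensor=W: ELSE → hot

hot, tier2, hot, hot, hot, review, review, hot, review, hot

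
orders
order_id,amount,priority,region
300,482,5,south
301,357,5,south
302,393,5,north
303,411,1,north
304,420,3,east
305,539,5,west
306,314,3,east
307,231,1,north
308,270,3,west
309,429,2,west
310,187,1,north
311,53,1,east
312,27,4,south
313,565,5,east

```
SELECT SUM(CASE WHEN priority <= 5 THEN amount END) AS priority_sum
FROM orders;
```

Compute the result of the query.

4678

order_id=300: ✓ → 482
order_id=301: ✓ → 357
order_id=302: ✓ → 393
order_id=303: ✓ → 411
order_id=304: ✓ → 420
order_id=305: ✓ → 539
order_id=306: ✓ → 314
order_id=307: ✓ → 231
order_id=308: ✓ → 270
order_id=309: ✓ → 429
order_id=310: ✓ → 187
order_id=311: ✓ → 53
order_id=312: ✓ → 27
order_id=313: ✓ → 565
priority_sum = 482 + 357 + 393 + 411 + 420 + 539 + 314 + 231 + 270 + 429 + 187 + 53 + 27 + 565 = 4678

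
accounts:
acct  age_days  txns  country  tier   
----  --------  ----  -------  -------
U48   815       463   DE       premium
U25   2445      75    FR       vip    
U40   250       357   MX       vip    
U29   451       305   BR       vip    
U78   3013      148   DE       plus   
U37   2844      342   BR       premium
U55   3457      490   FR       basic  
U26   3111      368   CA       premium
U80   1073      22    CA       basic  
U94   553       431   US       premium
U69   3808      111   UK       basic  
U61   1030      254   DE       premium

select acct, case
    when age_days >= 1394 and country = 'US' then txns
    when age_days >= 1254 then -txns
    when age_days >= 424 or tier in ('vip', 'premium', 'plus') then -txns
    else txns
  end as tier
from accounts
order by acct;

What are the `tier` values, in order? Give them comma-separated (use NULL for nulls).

acct=U25: age_days >= 1254 → -75
acct=U26: age_days >= 1254 → -368
acct=U29: age_days >= 424 or tier in ('vip', 'premium', 'plus') → -305
acct=U37: age_days >= 1254 → -342
acct=U40: age_days >= 424 or tier in ('vip', 'premium', 'plus') → -357
acct=U48: age_days >= 424 or tier in ('vip', 'premium', 'plus') → -463
acct=U55: age_days >= 1254 → -490
acct=U61: age_days >= 424 or tier in ('vip', 'premium', 'plus') → -254
acct=U69: age_days >= 1254 → -111
acct=U78: age_days >= 1254 → -148
acct=U80: age_days >= 424 or tier in ('vip', 'premium', 'plus') → -22
acct=U94: age_days >= 424 or tier in ('vip', 'premium', 'plus') → -431

-75, -368, -305, -342, -357, -463, -490, -254, -111, -148, -22, -431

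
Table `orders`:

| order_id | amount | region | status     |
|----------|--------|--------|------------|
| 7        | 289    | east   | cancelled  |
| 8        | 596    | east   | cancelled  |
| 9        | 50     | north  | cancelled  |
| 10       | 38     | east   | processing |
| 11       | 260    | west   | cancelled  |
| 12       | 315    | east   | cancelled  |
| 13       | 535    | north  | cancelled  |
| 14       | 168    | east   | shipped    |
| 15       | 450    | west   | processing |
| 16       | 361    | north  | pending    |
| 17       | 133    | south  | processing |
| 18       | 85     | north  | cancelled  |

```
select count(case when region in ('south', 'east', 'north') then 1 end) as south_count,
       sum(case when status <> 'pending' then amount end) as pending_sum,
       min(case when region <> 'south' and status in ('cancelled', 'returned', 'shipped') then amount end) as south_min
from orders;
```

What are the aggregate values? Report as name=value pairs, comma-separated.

south_count=10, pending_sum=2919, south_min=50

[south_count: region in ('south', 'east', 'north')]
order_id=7: ✓ → 1
order_id=8: ✓ → 1
order_id=9: ✓ → 1
order_id=10: ✓ → 1
order_id=11: ✗
order_id=12: ✓ → 1
order_id=13: ✓ → 1
order_id=14: ✓ → 1
order_id=15: ✗
order_id=16: ✓ → 1
order_id=17: ✓ → 1
order_id=18: ✓ → 1
south_count = COUNT(1, 1, 1, 1, 1, 1, 1, 1, 1, 1) = 10
—
[pending_sum: status <> 'pending']
order_id=7: ✓ → 289
order_id=8: ✓ → 596
order_id=9: ✓ → 50
order_id=10: ✓ → 38
order_id=11: ✓ → 260
order_id=12: ✓ → 315
order_id=13: ✓ → 535
order_id=14: ✓ → 168
order_id=15: ✓ → 450
order_id=16: ✗
order_id=17: ✓ → 133
order_id=18: ✓ → 85
pending_sum = 289 + 596 + 50 + 38 + 260 + 315 + 535 + 168 + 450 + 133 + 85 = 2919
—
[south_min: region <> 'south' and status in ('cancelled', 'returned', 'shipped')]
order_id=7: ✓ → 289
order_id=8: ✓ → 596
order_id=9: ✓ → 50
order_id=10: ✗
order_id=11: ✓ → 260
order_id=12: ✓ → 315
order_id=13: ✓ → 535
order_id=14: ✓ → 168
order_id=15: ✗
order_id=16: ✗
order_id=17: ✗
order_id=18: ✓ → 85
south_min = MIN(289, 596, 50, 260, 315, 535, 168, 85) = 50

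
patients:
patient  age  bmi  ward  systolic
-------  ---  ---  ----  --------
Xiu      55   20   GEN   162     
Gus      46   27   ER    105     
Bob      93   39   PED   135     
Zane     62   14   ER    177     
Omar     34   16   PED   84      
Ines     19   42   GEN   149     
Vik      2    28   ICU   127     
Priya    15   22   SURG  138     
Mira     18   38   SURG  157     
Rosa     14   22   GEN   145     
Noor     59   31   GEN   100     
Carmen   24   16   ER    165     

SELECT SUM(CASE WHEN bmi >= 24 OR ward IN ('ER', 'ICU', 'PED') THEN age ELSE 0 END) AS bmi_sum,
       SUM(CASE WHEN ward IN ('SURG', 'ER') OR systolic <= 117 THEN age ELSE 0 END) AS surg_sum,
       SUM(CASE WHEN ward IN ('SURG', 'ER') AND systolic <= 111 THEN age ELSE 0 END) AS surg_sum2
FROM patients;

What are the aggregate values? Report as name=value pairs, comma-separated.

bmi_sum=357, surg_sum=258, surg_sum2=46

[bmi_sum: bmi >= 24 OR ward IN ('ER', 'ICU', 'PED')]
patient=Xiu: ✗
patient=Gus: ✓ → 46
patient=Bob: ✓ → 93
patient=Zane: ✓ → 62
patient=Omar: ✓ → 34
patient=Ines: ✓ → 19
patient=Vik: ✓ → 2
patient=Priya: ✗
patient=Mira: ✓ → 18
patient=Rosa: ✗
patient=Noor: ✓ → 59
patient=Carmen: ✓ → 24
bmi_sum = 46 + 93 + 62 + 34 + 19 + 2 + 18 + 59 + 24 = 357
—
[surg_sum: ward IN ('SURG', 'ER') OR systolic <= 117]
patient=Xiu: ✗
patient=Gus: ✓ → 46
patient=Bob: ✗
patient=Zane: ✓ → 62
patient=Omar: ✓ → 34
patient=Ines: ✗
patient=Vik: ✗
patient=Priya: ✓ → 15
patient=Mira: ✓ → 18
patient=Rosa: ✗
patient=Noor: ✓ → 59
patient=Carmen: ✓ → 24
surg_sum = 46 + 62 + 34 + 15 + 18 + 59 + 24 = 258
—
[surg_sum2: ward IN ('SURG', 'ER') AND systolic <= 111]
patient=Xiu: ✗
patient=Gus: ✓ → 46
patient=Bob: ✗
patient=Zane: ✗
patient=Omar: ✗
patient=Ines: ✗
patient=Vik: ✗
patient=Priya: ✗
patient=Mira: ✗
patient=Rosa: ✗
patient=Noor: ✗
patient=Carmen: ✗
surg_sum2 = 46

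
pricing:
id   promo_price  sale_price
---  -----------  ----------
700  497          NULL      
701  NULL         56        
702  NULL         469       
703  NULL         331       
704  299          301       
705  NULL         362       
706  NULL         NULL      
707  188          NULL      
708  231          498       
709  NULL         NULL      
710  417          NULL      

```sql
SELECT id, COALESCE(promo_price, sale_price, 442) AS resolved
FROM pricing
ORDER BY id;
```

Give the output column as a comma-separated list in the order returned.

id=700: promo_price=497 → 497
id=701: promo_price=NULL, sale_price=56 → 56
id=702: promo_price=NULL, sale_price=469 → 469
id=703: promo_price=NULL, sale_price=331 → 331
id=704: promo_price=299 → 299
id=705: promo_price=NULL, sale_price=362 → 362
id=706: promo_price=NULL, sale_price=NULL, → literal 442 → 442
id=707: promo_price=188 → 188
id=708: promo_price=231 → 231
id=709: promo_price=NULL, sale_price=NULL, → literal 442 → 442
id=710: promo_price=417 → 417

497, 56, 469, 331, 299, 362, 442, 188, 231, 442, 417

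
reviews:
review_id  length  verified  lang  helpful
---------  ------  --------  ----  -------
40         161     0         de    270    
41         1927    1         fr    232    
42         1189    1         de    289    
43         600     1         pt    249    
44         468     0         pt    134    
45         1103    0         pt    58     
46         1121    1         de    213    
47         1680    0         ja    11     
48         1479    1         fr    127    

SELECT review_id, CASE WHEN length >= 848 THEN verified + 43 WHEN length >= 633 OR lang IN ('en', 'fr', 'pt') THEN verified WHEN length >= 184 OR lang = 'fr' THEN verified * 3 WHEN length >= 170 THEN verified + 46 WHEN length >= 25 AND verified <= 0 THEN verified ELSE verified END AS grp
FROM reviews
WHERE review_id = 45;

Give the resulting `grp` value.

43

review_id = 45: length=1103, verified=0, lang=pt, helpful=58.
length >= 848 → true → 43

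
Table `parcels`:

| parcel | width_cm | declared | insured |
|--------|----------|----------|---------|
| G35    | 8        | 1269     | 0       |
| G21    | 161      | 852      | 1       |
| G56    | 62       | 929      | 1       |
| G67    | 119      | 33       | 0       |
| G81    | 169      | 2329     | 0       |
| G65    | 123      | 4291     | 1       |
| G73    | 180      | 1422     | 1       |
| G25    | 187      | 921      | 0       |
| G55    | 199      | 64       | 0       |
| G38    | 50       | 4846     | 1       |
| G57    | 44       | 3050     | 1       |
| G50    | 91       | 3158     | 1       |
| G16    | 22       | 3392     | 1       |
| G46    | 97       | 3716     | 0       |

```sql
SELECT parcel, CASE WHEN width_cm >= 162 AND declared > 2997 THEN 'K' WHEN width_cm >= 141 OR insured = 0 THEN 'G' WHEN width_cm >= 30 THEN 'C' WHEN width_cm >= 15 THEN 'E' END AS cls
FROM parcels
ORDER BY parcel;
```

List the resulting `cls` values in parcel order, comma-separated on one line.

E, G, G, G, C, G, C, G, C, C, C, G, G, G

parcel=G16: width_cm >= 15 → E
parcel=G21: width_cm >= 141 OR insured = 0 → G
parcel=G25: width_cm >= 141 OR insured = 0 → G
parcel=G35: width_cm >= 141 OR insured = 0 → G
parcel=G38: width_cm >= 30 → C
parcel=G46: width_cm >= 141 OR insured = 0 → G
parcel=G50: width_cm >= 30 → C
parcel=G55: width_cm >= 141 OR insured = 0 → G
parcel=G56: width_cm >= 30 → C
parcel=G57: width_cm >= 30 → C
parcel=G65: width_cm >= 30 → C
parcel=G67: width_cm >= 141 OR insured = 0 → G
parcel=G73: width_cm >= 141 OR insured = 0 → G
parcel=G81: width_cm >= 141 OR insured = 0 → G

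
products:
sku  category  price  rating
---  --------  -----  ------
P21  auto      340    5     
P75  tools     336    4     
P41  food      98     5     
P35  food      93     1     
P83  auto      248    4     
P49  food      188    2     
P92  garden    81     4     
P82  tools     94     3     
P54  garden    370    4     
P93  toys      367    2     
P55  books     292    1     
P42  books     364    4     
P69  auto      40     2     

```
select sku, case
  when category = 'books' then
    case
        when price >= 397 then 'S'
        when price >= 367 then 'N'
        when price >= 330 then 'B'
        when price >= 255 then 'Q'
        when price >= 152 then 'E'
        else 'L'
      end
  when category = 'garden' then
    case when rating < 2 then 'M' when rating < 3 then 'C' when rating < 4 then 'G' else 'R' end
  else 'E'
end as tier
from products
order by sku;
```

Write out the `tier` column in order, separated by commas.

E, E, E, B, E, R, Q, E, E, E, E, R, E

sku=P21: category='auto' → outer ELSE → E
sku=P35: category='food' → outer ELSE → E
sku=P41: category='food' → outer ELSE → E
sku=P42: category='books' → inner[price >= 330] → B
sku=P49: category='food' → outer ELSE → E
sku=P54: category='garden' → inner[ELSE] → R
sku=P55: category='books' → inner[price >= 255] → Q
sku=P69: category='auto' → outer ELSE → E
sku=P75: category='tools' → outer ELSE → E
sku=P82: category='tools' → outer ELSE → E
sku=P83: category='auto' → outer ELSE → E
sku=P92: category='garden' → inner[ELSE] → R
sku=P93: category='toys' → outer ELSE → E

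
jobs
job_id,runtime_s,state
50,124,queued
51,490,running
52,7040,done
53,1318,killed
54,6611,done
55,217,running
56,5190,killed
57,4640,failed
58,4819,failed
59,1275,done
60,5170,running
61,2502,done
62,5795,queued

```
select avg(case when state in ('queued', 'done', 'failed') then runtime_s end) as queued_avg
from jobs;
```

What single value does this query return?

job_id=50: ✓ → 124
job_id=51: ✗
job_id=52: ✓ → 7040
job_id=53: ✗
job_id=54: ✓ → 6611
job_id=55: ✗
job_id=56: ✗
job_id=57: ✓ → 4640
job_id=58: ✓ → 4819
job_id=59: ✓ → 1275
job_id=60: ✗
job_id=61: ✓ → 2502
job_id=62: ✓ → 5795
queued_avg = (124 + 7040 + 6611 + 4640 + 4819 + 1275 + 2502 + 5795) / 8 = 4100.75

4100.75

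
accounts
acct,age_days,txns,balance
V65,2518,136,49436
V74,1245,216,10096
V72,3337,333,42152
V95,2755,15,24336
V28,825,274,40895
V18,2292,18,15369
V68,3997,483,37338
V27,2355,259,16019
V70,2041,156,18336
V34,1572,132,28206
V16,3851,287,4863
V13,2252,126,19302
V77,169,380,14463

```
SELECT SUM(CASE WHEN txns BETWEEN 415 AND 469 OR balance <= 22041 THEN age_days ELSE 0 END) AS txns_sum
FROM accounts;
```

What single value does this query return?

14205

acct=V65: ✗
acct=V74: ✓ → 1245
acct=V72: ✗
acct=V95: ✗
acct=V28: ✗
acct=V18: ✓ → 2292
acct=V68: ✗
acct=V27: ✓ → 2355
acct=V70: ✓ → 2041
acct=V34: ✗
acct=V16: ✓ → 3851
acct=V13: ✓ → 2252
acct=V77: ✓ → 169
txns_sum = 1245 + 2292 + 2355 + 2041 + 3851 + 2252 + 169 = 14205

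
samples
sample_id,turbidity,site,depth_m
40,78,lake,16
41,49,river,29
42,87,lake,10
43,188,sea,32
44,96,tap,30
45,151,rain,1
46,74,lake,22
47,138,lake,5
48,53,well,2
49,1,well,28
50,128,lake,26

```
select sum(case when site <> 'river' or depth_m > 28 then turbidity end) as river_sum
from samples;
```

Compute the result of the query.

1043

sample_id=40: ✓ → 78
sample_id=41: ✓ → 49
sample_id=42: ✓ → 87
sample_id=43: ✓ → 188
sample_id=44: ✓ → 96
sample_id=45: ✓ → 151
sample_id=46: ✓ → 74
sample_id=47: ✓ → 138
sample_id=48: ✓ → 53
sample_id=49: ✓ → 1
sample_id=50: ✓ → 128
river_sum = 78 + 49 + 87 + 188 + 96 + 151 + 74 + 138 + 53 + 1 + 128 = 1043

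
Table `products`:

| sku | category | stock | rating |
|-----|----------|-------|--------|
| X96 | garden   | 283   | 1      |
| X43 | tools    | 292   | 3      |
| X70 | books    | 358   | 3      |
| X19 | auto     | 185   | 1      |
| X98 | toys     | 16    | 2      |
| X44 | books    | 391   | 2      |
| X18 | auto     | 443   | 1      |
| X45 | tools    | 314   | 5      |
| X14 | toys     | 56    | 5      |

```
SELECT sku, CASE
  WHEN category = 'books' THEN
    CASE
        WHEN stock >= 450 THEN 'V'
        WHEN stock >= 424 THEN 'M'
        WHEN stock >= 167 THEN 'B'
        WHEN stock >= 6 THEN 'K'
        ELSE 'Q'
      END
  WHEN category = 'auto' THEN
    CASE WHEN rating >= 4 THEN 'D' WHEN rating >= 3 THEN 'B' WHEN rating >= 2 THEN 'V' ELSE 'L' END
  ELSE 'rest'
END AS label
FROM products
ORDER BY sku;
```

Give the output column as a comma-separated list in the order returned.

rest, L, L, rest, B, rest, B, rest, rest

sku=X14: category='toys' → outer ELSE → rest
sku=X18: category='auto' → inner[ELSE] → L
sku=X19: category='auto' → inner[ELSE] → L
sku=X43: category='tools' → outer ELSE → rest
sku=X44: category='books' → inner[stock >= 167] → B
sku=X45: category='tools' → outer ELSE → rest
sku=X70: category='books' → inner[stock >= 167] → B
sku=X96: category='garden' → outer ELSE → rest
sku=X98: category='toys' → outer ELSE → rest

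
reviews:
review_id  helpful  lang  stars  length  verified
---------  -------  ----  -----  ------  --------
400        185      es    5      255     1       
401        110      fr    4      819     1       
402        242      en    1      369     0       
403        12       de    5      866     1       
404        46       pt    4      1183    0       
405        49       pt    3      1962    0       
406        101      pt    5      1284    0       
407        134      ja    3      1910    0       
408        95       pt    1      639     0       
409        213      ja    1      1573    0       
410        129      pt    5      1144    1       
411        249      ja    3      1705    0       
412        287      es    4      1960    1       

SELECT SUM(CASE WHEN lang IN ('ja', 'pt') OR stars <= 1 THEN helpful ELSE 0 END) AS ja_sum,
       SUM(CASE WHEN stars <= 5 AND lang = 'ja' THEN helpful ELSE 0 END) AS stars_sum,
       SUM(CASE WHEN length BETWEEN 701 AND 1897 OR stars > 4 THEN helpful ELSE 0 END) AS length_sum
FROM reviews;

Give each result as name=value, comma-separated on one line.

[ja_sum: lang IN ('ja', 'pt') OR stars <= 1]
review_id=400: ✗
review_id=401: ✗
review_id=402: ✓ → 242
review_id=403: ✗
review_id=404: ✓ → 46
review_id=405: ✓ → 49
review_id=406: ✓ → 101
review_id=407: ✓ → 134
review_id=408: ✓ → 95
review_id=409: ✓ → 213
review_id=410: ✓ → 129
review_id=411: ✓ → 249
review_id=412: ✗
ja_sum = 242 + 46 + 49 + 101 + 134 + 95 + 213 + 129 + 249 = 1258
—
[stars_sum: stars <= 5 AND lang = 'ja']
review_id=400: ✗
review_id=401: ✗
review_id=402: ✗
review_id=403: ✗
review_id=404: ✗
review_id=405: ✗
review_id=406: ✗
review_id=407: ✓ → 134
review_id=408: ✗
review_id=409: ✓ → 213
review_id=410: ✗
review_id=411: ✓ → 249
review_id=412: ✗
stars_sum = 134 + 213 + 249 = 596
—
[length_sum: length BETWEEN 701 AND 1897 OR stars > 4]
review_id=400: ✓ → 185
review_id=401: ✓ → 110
review_id=402: ✗
review_id=403: ✓ → 12
review_id=404: ✓ → 46
review_id=405: ✗
review_id=406: ✓ → 101
review_id=407: ✗
review_id=408: ✗
review_id=409: ✓ → 213
review_id=410: ✓ → 129
review_id=411: ✓ → 249
review_id=412: ✗
length_sum = 185 + 110 + 12 + 46 + 101 + 213 + 129 + 249 = 1045

ja_sum=1258, stars_sum=596, length_sum=1045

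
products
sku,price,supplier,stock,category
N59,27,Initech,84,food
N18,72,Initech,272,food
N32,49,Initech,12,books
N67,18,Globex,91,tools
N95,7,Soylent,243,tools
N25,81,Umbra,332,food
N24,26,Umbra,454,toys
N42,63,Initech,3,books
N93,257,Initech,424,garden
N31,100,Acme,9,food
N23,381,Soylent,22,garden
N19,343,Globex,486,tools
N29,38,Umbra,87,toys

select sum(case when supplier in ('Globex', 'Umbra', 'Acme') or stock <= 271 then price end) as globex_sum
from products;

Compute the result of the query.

1133

sku=N59: ✓ → 27
sku=N18: ✗
sku=N32: ✓ → 49
sku=N67: ✓ → 18
sku=N95: ✓ → 7
sku=N25: ✓ → 81
sku=N24: ✓ → 26
sku=N42: ✓ → 63
sku=N93: ✗
sku=N31: ✓ → 100
sku=N23: ✓ → 381
sku=N19: ✓ → 343
sku=N29: ✓ → 38
globex_sum = 27 + 49 + 18 + 7 + 81 + 26 + 63 + 100 + 381 + 343 + 38 = 1133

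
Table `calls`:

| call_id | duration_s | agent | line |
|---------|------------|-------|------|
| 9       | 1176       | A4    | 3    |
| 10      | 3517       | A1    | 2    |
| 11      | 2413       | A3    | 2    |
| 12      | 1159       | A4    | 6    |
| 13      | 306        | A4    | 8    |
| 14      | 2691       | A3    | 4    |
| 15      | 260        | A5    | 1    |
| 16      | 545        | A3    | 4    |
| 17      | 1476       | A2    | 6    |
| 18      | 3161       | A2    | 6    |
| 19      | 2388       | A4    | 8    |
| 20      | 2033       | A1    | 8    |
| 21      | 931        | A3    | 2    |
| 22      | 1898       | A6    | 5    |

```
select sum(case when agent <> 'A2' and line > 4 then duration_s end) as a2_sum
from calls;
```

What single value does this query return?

call_id=9: ✗
call_id=10: ✗
call_id=11: ✗
call_id=12: ✓ → 1159
call_id=13: ✓ → 306
call_id=14: ✗
call_id=15: ✗
call_id=16: ✗
call_id=17: ✗
call_id=18: ✗
call_id=19: ✓ → 2388
call_id=20: ✓ → 2033
call_id=21: ✗
call_id=22: ✓ → 1898
a2_sum = 1159 + 306 + 2388 + 2033 + 1898 = 7784

7784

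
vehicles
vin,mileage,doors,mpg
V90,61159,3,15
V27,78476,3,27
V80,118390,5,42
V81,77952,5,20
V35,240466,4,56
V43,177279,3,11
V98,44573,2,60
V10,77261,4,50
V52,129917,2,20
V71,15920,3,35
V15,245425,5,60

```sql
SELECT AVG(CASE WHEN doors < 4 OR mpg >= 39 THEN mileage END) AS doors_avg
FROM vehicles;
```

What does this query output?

118886.6

vin=V90: ✓ → 61159
vin=V27: ✓ → 78476
vin=V80: ✓ → 118390
vin=V81: ✗
vin=V35: ✓ → 240466
vin=V43: ✓ → 177279
vin=V98: ✓ → 44573
vin=V10: ✓ → 77261
vin=V52: ✓ → 129917
vin=V71: ✓ → 15920
vin=V15: ✓ → 245425
doors_avg = (61159 + 78476 + 118390 + 240466 + 177279 + 44573 + 77261 + 129917 + 15920 + 245425) / 10 = 118886.6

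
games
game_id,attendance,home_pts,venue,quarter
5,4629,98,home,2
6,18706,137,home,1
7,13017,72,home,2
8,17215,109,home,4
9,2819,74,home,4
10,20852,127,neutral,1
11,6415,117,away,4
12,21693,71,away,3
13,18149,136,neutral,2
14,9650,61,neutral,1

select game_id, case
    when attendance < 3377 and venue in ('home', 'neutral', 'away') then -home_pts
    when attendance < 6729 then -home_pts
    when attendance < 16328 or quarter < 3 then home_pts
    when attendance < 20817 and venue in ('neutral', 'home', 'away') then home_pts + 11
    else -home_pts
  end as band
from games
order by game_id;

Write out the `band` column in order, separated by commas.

game_id=5: attendance < 6729 → -98
game_id=6: attendance < 16328 or quarter < 3 → 137
game_id=7: attendance < 16328 or quarter < 3 → 72
game_id=8: attendance < 20817 and venue in ('neutral', 'home', 'away') → 120
game_id=9: attendance < 3377 and venue in ('home', 'neutral', 'away') → -74
game_id=10: attendance < 16328 or quarter < 3 → 127
game_id=11: attendance < 6729 → -117
game_id=12: ELSE → -71
game_id=13: attendance < 16328 or quarter < 3 → 136
game_id=14: attendance < 16328 or quarter < 3 → 61

-98, 137, 72, 120, -74, 127, -117, -71, 136, 61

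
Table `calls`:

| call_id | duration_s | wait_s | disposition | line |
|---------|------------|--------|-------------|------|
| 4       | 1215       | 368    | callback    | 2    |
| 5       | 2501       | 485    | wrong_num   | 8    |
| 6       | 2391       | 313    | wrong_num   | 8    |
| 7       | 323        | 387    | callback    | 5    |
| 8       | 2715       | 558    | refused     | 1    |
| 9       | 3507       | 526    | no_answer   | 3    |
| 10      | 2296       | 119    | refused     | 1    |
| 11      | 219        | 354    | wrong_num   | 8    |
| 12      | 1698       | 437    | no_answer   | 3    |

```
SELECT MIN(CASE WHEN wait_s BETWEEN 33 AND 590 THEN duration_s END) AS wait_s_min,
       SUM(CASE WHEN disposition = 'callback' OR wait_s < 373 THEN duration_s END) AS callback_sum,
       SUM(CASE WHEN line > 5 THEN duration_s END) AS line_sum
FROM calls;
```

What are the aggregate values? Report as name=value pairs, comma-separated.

[wait_s_min: wait_s BETWEEN 33 AND 590]
call_id=4: ✓ → 1215
call_id=5: ✓ → 2501
call_id=6: ✓ → 2391
call_id=7: ✓ → 323
call_id=8: ✓ → 2715
call_id=9: ✓ → 3507
call_id=10: ✓ → 2296
call_id=11: ✓ → 219
call_id=12: ✓ → 1698
wait_s_min = MIN(1215, 2501, 2391, 323, 2715, 3507, 2296, 219, 1698) = 219
—
[callback_sum: disposition = 'callback' OR wait_s < 373]
call_id=4: ✓ → 1215
call_id=5: ✗
call_id=6: ✓ → 2391
call_id=7: ✓ → 323
call_id=8: ✗
call_id=9: ✗
call_id=10: ✓ → 2296
call_id=11: ✓ → 219
call_id=12: ✗
callback_sum = 1215 + 2391 + 323 + 2296 + 219 = 6444
—
[line_sum: line > 5]
call_id=4: ✗
call_id=5: ✓ → 2501
call_id=6: ✓ → 2391
call_id=7: ✗
call_id=8: ✗
call_id=9: ✗
call_id=10: ✗
call_id=11: ✓ → 219
call_id=12: ✗
line_sum = 2501 + 2391 + 219 = 5111

wait_s_min=219, callback_sum=6444, line_sum=5111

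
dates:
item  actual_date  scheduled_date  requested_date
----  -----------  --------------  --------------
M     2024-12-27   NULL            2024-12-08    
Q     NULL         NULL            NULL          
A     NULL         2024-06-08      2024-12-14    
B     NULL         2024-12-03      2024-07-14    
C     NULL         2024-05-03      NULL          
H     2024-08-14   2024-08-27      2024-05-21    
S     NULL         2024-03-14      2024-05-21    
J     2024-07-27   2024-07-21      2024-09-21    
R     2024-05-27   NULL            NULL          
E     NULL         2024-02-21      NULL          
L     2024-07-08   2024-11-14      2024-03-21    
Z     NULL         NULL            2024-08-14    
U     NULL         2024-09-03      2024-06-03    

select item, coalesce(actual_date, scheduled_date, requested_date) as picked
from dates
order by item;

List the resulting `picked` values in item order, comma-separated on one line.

item=A: actual_date=NULL, scheduled_date=2024-06-08 → 2024-06-08
item=B: actual_date=NULL, scheduled_date=2024-12-03 → 2024-12-03
item=C: actual_date=NULL, scheduled_date=2024-05-03 → 2024-05-03
item=E: actual_date=NULL, scheduled_date=2024-02-21 → 2024-02-21
item=H: actual_date=2024-08-14 → 2024-08-14
item=J: actual_date=2024-07-27 → 2024-07-27
item=L: actual_date=2024-07-08 → 2024-07-08
item=M: actual_date=2024-12-27 → 2024-12-27
item=Q: actual_date=NULL, scheduled_date=NULL, requested_date=NULL (all NULL) → NULL
item=R: actual_date=2024-05-27 → 2024-05-27
item=S: actual_date=NULL, scheduled_date=2024-03-14 → 2024-03-14
item=U: actual_date=NULL, scheduled_date=2024-09-03 → 2024-09-03
item=Z: actual_date=NULL, scheduled_date=NULL, requested_date=2024-08-14 → 2024-08-14

2024-06-08, 2024-12-03, 2024-05-03, 2024-02-21, 2024-08-14, 2024-07-27, 2024-07-08, 2024-12-27, NULL, 2024-05-27, 2024-03-14, 2024-09-03, 2024-08-14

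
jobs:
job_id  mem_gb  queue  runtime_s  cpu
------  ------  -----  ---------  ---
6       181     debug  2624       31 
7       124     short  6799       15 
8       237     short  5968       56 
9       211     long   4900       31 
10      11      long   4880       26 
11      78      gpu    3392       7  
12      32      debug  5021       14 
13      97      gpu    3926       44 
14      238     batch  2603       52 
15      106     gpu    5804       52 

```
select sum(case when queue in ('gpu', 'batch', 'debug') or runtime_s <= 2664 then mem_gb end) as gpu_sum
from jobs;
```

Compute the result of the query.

job_id=6: ✓ → 181
job_id=7: ✗
job_id=8: ✗
job_id=9: ✗
job_id=10: ✗
job_id=11: ✓ → 78
job_id=12: ✓ → 32
job_id=13: ✓ → 97
job_id=14: ✓ → 238
job_id=15: ✓ → 106
gpu_sum = 181 + 78 + 32 + 97 + 238 + 106 = 732

732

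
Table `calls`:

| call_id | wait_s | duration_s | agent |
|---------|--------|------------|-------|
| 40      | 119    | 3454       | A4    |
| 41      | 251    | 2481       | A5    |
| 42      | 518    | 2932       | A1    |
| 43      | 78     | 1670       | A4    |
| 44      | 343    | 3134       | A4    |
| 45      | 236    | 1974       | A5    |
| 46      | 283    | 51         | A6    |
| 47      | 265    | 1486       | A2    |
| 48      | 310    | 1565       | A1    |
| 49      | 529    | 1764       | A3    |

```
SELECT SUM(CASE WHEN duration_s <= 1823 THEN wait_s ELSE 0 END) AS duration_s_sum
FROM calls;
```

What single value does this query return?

call_id=40: ✗
call_id=41: ✗
call_id=42: ✗
call_id=43: ✓ → 78
call_id=44: ✗
call_id=45: ✗
call_id=46: ✓ → 283
call_id=47: ✓ → 265
call_id=48: ✓ → 310
call_id=49: ✓ → 529
duration_s_sum = 78 + 283 + 265 + 310 + 529 = 1465

1465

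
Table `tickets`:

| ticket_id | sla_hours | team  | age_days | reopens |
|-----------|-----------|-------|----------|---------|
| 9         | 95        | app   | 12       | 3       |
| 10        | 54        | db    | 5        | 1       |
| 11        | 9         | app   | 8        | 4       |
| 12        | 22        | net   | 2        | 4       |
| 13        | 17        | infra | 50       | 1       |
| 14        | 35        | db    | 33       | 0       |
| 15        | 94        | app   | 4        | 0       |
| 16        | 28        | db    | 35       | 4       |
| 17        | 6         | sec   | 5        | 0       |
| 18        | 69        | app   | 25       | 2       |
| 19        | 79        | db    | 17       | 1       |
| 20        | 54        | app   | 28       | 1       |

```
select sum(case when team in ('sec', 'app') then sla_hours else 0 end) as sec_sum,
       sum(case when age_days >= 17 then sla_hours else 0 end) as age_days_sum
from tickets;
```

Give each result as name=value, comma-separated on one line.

sec_sum=327, age_days_sum=282

[sec_sum: team in ('sec', 'app')]
ticket_id=9: ✓ → 95
ticket_id=10: ✗
ticket_id=11: ✓ → 9
ticket_id=12: ✗
ticket_id=13: ✗
ticket_id=14: ✗
ticket_id=15: ✓ → 94
ticket_id=16: ✗
ticket_id=17: ✓ → 6
ticket_id=18: ✓ → 69
ticket_id=19: ✗
ticket_id=20: ✓ → 54
sec_sum = 95 + 9 + 94 + 6 + 69 + 54 = 327
—
[age_days_sum: age_days >= 17]
ticket_id=9: ✗
ticket_id=10: ✗
ticket_id=11: ✗
ticket_id=12: ✗
ticket_id=13: ✓ → 17
ticket_id=14: ✓ → 35
ticket_id=15: ✗
ticket_id=16: ✓ → 28
ticket_id=17: ✗
ticket_id=18: ✓ → 69
ticket_id=19: ✓ → 79
ticket_id=20: ✓ → 54
age_days_sum = 17 + 35 + 28 + 69 + 79 + 54 = 282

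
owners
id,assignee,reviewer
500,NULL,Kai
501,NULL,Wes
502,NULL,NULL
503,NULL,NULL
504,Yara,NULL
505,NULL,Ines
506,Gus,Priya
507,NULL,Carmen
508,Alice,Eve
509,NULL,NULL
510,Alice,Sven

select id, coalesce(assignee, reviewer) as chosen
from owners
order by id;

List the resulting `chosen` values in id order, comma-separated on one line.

Kai, Wes, NULL, NULL, Yara, Ines, Gus, Carmen, Alice, NULL, Alice

id=500: assignee=NULL, reviewer=Kai → Kai
id=501: assignee=NULL, reviewer=Wes → Wes
id=502: assignee=NULL, reviewer=NULL (all NULL) → NULL
id=503: assignee=NULL, reviewer=NULL (all NULL) → NULL
id=504: assignee=Yara → Yara
id=505: assignee=NULL, reviewer=Ines → Ines
id=506: assignee=Gus → Gus
id=507: assignee=NULL, reviewer=Carmen → Carmen
id=508: assignee=Alice → Alice
id=509: assignee=NULL, reviewer=NULL (all NULL) → NULL
id=510: assignee=Alice → Alice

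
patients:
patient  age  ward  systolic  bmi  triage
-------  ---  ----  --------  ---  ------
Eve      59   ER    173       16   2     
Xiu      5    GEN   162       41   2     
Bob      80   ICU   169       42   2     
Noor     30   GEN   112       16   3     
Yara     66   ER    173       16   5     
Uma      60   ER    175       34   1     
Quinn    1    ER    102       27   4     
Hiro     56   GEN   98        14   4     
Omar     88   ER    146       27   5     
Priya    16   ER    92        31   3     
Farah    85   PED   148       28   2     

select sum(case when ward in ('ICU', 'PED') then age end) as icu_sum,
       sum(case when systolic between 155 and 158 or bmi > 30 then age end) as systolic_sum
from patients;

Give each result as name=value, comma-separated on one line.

icu_sum=165, systolic_sum=161

[icu_sum: ward in ('ICU', 'PED')]
patient=Eve: ✗
patient=Xiu: ✗
patient=Bob: ✓ → 80
patient=Noor: ✗
patient=Yara: ✗
patient=Uma: ✗
patient=Quinn: ✗
patient=Hiro: ✗
patient=Omar: ✗
patient=Priya: ✗
patient=Farah: ✓ → 85
icu_sum = 80 + 85 = 165
—
[systolic_sum: systolic between 155 and 158 or bmi > 30]
patient=Eve: ✗
patient=Xiu: ✓ → 5
patient=Bob: ✓ → 80
patient=Noor: ✗
patient=Yara: ✗
patient=Uma: ✓ → 60
patient=Quinn: ✗
patient=Hiro: ✗
patient=Omar: ✗
patient=Priya: ✓ → 16
patient=Farah: ✗
systolic_sum = 5 + 80 + 60 + 16 = 161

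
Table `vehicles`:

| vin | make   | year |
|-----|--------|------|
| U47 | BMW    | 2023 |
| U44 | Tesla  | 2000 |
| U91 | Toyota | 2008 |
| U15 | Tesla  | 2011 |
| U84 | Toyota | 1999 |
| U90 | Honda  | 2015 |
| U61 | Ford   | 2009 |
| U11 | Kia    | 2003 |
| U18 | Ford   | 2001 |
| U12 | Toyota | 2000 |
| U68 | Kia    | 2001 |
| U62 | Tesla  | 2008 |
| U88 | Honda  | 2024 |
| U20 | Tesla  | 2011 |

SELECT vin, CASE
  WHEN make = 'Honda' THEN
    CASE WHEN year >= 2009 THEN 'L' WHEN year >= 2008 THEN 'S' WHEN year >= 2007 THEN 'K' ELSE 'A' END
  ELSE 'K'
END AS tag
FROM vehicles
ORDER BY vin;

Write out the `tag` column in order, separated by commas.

vin=U11: make='Kia' → outer ELSE → K
vin=U12: make='Toyota' → outer ELSE → K
vin=U15: make='Tesla' → outer ELSE → K
vin=U18: make='Ford' → outer ELSE → K
vin=U20: make='Tesla' → outer ELSE → K
vin=U44: make='Tesla' → outer ELSE → K
vin=U47: make='BMW' → outer ELSE → K
vin=U61: make='Ford' → outer ELSE → K
vin=U62: make='Tesla' → outer ELSE → K
vin=U68: make='Kia' → outer ELSE → K
vin=U84: make='Toyota' → outer ELSE → K
vin=U88: make='Honda' → inner[year >= 2009] → L
vin=U90: make='Honda' → inner[year >= 2009] → L
vin=U91: make='Toyota' → outer ELSE → K

K, K, K, K, K, K, K, K, K, K, K, L, L, K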